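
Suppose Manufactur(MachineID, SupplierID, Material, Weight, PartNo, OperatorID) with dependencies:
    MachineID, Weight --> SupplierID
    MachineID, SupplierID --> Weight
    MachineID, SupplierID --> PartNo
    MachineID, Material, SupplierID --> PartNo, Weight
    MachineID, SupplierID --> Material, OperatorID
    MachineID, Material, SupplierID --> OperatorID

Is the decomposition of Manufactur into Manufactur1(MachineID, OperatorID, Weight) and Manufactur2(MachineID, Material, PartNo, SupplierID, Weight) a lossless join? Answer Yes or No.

Yes

Manufactur1 ∩ Manufactur2 = {MachineID, Weight}; its closure under F is {MachineID, Material, OperatorID, PartNo, SupplierID, Weight}.
Manufactur1 is contained in that closure, so Manufactur1 ∩ Manufactur2 --> Manufactur1 holds and the join is lossless.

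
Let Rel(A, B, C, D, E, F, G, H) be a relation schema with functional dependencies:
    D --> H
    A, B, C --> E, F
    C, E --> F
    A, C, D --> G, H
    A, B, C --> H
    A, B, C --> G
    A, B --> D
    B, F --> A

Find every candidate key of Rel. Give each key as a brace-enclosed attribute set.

{A, B, C}, {B, C, E}, {B, C, F}

{B, C} never appear on the right of any FD, so every key must include all of them.
Closure of {A, B, C} is {A, B, C, D, E, F, G, H}, the whole schema; {A, B, C} is a candidate key.
Closure of {B, C, E} is {A, B, C, D, E, F, G, H}, the whole schema; {B, C, E} is a candidate key.
Closure of {B, C, F} is {A, B, C, D, E, F, G, H}, the whole schema; {B, C, F} is a candidate key.
Any other superkey properly contains one of these, so there are no further candidate keys.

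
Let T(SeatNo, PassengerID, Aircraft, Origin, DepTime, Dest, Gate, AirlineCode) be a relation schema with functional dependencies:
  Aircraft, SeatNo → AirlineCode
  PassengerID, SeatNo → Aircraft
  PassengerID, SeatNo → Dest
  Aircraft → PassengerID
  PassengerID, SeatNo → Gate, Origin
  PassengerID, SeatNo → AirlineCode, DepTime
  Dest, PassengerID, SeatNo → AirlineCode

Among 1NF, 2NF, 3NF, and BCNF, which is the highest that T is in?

Candidate keys: {Aircraft, SeatNo}, {PassengerID, SeatNo}. Prime attributes: {Aircraft, PassengerID, SeatNo}.
Aircraft → PassengerID: {Aircraft}⁺ = {Aircraft, PassengerID}, which is not all of the attributes, so the left side is not a superkey — BCNF is violated.
Its right-hand attributes {PassengerID} are all prime, as are those of every other non-superkey FD — the relation is in 3NF.

3NF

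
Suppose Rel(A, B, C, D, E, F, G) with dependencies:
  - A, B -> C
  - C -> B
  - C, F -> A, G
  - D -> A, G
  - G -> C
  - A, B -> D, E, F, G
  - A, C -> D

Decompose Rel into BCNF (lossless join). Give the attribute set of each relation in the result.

Candidate keys of the original relation: {A, B}, {A, C}, {A, G}, {C, F}, {D}, {F, G}.
In {A, B, C, D, E, F, G}, {C} is not a superkey ({C}⁺ restricted to this set is {B, C}), so split on C -> B into {B, C} and {A, C, D, E, F, G}.
{B, C} is in BCNF.
In {A, C, D, E, F, G}, {G} is not a superkey ({G}⁺ restricted to this set is {C, G}), so split on G -> C into {C, G} and {A, D, E, F, G}.
{C, G} is in BCNF.
{A, D, E, F, G} is in BCNF.

{A, D, E, F, G}; {B, C}; {C, G}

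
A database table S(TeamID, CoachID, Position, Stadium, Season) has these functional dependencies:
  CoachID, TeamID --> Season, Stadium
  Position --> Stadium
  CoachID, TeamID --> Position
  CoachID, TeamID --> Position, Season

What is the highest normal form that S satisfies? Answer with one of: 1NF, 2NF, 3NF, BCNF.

Candidate key: {CoachID, TeamID}. Prime attributes: {CoachID, TeamID}.
Position --> Stadium breaks BCNF: {Position}⁺ = {Position, Stadium}, so {Position} is not a superkey.
Because {Stadium} is non-prime and the left side of Position --> Stadium is not a superkey, the relation is not in 3NF.
Checking every proper subset of each key, none determines a non-prime attribute — 2NF is satisfied.

2NF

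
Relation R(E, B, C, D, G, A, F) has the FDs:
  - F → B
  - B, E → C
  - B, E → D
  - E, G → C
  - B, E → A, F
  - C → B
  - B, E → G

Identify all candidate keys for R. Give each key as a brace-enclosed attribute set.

{B, E}, {C, E}, {E, F}, {E, G}

No FD produces {E}, so it must be in every candidate key.
{B, E} is a candidate key since {B, E}⁺ = {A, B, C, D, E, F, G} covers every attribute.
{C, E} is a candidate key since {C, E}⁺ = {A, B, C, D, E, F, G} covers every attribute.
{E, F} is a candidate key since {E, F}⁺ = {A, B, C, D, E, F, G} covers every attribute.
{E, G} is a candidate key since {E, G}⁺ = {A, B, C, D, E, F, G} covers every attribute.
These are minimal and exhaustive — every other superkey contains one of them.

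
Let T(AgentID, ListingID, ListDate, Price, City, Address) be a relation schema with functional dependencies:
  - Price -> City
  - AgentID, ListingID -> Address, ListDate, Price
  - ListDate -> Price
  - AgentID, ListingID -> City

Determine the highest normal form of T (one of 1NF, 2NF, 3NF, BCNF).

2NF

Candidate key: {AgentID, ListingID}. Prime attributes: {AgentID, ListingID}.
For Price -> City we have {Price}⁺ = {City, Price}; {Price} is not a superkey, so BCNF fails.
Price -> City has non-prime {City} on the right and a non-superkey on the left, so 3NF fails.
Checking every proper subset of each key, none determines a non-prime attribute — 2NF is satisfied.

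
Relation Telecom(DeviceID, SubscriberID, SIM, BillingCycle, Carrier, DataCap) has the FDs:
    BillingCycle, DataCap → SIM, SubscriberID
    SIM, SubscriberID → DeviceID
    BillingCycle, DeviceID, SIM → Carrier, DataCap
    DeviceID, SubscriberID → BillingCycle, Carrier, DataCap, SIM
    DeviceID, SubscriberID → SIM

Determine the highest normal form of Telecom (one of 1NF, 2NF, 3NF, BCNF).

BCNF

Candidate keys: {BillingCycle, DataCap}, {BillingCycle, DeviceID, SIM}, {DeviceID, SubscriberID}, {SIM, SubscriberID}. Prime attributes: {BillingCycle, DataCap, DeviceID, SIM, SubscriberID}.
Each dependency's left side is a superkey — BCNF holds.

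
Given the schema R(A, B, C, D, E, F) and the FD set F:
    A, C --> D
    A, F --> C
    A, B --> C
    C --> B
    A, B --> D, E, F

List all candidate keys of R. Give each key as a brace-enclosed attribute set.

No FD produces {A}, so it must be in every candidate key.
{A, B}⁺ = {A, B, C, D, E, F}, which is every attribute, so {A, B} is a candidate key.
{A, C}⁺ = {A, B, C, D, E, F}, which is every attribute, so {A, C} is a candidate key.
{A, F}⁺ = {A, B, C, D, E, F}, which is every attribute, so {A, F} is a candidate key.
No proper subset of any of these is a key, and no other minimal superkey exists.

{A, B}, {A, C}, {A, F}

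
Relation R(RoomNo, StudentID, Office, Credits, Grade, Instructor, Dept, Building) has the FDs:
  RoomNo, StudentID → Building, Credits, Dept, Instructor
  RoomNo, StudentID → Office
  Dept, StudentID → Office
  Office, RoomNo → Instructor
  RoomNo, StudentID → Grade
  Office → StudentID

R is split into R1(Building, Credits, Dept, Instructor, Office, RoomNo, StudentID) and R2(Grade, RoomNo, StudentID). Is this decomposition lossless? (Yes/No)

Yes

Common attributes: {RoomNo, StudentID}; their closure is {Building, Credits, Dept, Grade, Instructor, Office, RoomNo, StudentID}.
Since R1 ⊆ {Building, Credits, Dept, Grade, Instructor, Office, RoomNo, StudentID}, the intersection is a superkey of R1; the decomposition is lossless.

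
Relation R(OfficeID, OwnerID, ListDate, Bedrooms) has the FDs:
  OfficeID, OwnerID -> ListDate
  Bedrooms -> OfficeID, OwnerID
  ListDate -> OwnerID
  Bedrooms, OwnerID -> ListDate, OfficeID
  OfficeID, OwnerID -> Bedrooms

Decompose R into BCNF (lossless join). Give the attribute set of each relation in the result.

Candidate keys of the original relation: {Bedrooms}, {ListDate, OfficeID}, {OfficeID, OwnerID}.
{Bedrooms, ListDate, OfficeID, OwnerID}: {ListDate} determines {ListDate, OwnerID} here but is not a superkey — split on ListDate -> OwnerID, giving {ListDate, OwnerID} and {Bedrooms, ListDate, OfficeID}.
{ListDate, OwnerID}: every determinant is a superkey — BCNF.
{Bedrooms, ListDate, OfficeID}: every determinant is a superkey — BCNF.

{Bedrooms, ListDate, OfficeID}; {ListDate, OwnerID}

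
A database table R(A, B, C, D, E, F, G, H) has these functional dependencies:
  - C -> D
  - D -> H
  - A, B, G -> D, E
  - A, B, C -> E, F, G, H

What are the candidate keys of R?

{A, B, C} never appear on the right of any FD, so every key must include all of them.
Closure of {A, B, C} is {A, B, C, D, E, F, G, H}, the whole schema; {A, B, C} is a candidate key.
No smaller or unrelated set reaches every attribute, so there are no other keys.

{A, B, C}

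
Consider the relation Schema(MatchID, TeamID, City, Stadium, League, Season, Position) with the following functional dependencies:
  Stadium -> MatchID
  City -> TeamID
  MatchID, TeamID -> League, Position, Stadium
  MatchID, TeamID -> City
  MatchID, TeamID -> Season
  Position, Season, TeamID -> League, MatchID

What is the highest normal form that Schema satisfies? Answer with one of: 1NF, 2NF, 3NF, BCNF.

3NF

Candidate keys: {City, MatchID}, {City, Position, Season}, {City, Stadium}, {MatchID, TeamID}, {Position, Season, TeamID}, {Stadium, TeamID}. Prime attributes: {City, MatchID, Position, Season, Stadium, TeamID}.
Stadium -> MatchID breaks BCNF: {Stadium}⁺ = {MatchID, Stadium}, so {Stadium} is not a superkey.
Since {MatchID} ⊆ prime attributes and every other non-superkey FD also has a prime right side, the schema is in 3NF.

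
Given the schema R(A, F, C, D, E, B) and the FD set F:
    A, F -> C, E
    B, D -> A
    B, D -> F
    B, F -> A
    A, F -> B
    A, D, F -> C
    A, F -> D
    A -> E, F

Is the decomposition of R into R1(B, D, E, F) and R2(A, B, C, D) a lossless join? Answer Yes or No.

Common attributes: {B, D}; their closure is {A, B, C, D, E, F}.
Since R1 ⊆ {A, B, C, D, E, F}, the intersection is a superkey of R1; the decomposition is lossless.

Yes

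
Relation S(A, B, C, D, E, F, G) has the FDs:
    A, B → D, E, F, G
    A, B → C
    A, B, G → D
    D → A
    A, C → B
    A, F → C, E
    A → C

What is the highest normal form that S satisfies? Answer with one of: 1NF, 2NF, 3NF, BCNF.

Candidate keys: {A}, {D}. Prime attributes: {A, D}.
Every FD has a superkey on the left, so the relation is in BCNF.

BCNF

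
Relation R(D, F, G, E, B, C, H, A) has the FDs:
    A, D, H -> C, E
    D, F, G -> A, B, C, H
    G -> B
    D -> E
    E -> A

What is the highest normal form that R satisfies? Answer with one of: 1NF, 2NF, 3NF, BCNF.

Candidate key: {D, F, G}. Prime attributes: {D, F, G}.
A, D, H -> C, E breaks BCNF: {A, D, H}⁺ = {A, C, D, E, H}, so {A, D, H} is not a superkey.
Because {C, E} are non-prime and the left side of A, D, H -> C, E is not a superkey, the relation is not in 3NF.
The proper key subset {D} of {D, F, G} determines non-prime {A, E}, so the relation is not even in 2NF.

1NF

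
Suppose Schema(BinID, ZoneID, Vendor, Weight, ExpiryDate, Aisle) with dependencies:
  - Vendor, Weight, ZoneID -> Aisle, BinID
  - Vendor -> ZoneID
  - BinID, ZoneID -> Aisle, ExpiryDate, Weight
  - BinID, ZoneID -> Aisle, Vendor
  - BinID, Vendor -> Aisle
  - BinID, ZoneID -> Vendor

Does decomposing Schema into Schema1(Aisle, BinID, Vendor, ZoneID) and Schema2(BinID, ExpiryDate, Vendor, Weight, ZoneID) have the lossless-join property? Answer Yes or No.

Yes

Schema1 ∩ Schema2 = {BinID, Vendor, ZoneID}; its closure under F is {Aisle, BinID, ExpiryDate, Vendor, Weight, ZoneID}.
This includes all of Schema1, so the common attributes are a superkey of Schema1 — the join is lossless.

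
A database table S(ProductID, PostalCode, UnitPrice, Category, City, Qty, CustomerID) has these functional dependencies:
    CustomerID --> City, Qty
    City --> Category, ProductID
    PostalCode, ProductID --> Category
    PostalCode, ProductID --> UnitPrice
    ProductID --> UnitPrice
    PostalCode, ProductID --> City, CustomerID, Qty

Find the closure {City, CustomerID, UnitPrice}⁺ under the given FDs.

Start with {City, CustomerID, UnitPrice}.
CustomerID --> City, Qty applies; add {Qty} → now {City, CustomerID, Qty, UnitPrice}.
City --> Category, ProductID applies; add {Category, ProductID} → now {Category, City, CustomerID, ProductID, Qty, UnitPrice}.
No further FD applies.

{Category, City, CustomerID, ProductID, Qty, UnitPrice}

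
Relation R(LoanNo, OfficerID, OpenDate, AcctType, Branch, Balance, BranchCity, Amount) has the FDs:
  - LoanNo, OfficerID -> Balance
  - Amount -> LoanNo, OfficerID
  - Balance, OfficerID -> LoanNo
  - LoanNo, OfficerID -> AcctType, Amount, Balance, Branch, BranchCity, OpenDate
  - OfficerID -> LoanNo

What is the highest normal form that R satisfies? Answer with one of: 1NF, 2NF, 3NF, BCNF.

BCNF

Candidate keys: {Amount}, {OfficerID}. Prime attributes: {Amount, OfficerID}.
The left-hand side of every FD is a superkey, so BCNF is satisfied.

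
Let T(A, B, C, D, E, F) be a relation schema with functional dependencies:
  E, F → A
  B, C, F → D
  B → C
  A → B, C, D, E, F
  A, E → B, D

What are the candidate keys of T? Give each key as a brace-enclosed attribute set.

{A}⁺ = {A, B, C, D, E, F}, which is every attribute, so {A} is a candidate key.
{E, F}⁺ = {A, B, C, D, E, F}, which is every attribute, so {E, F} is a candidate key.
These are minimal and exhaustive — every other superkey contains one of them.

{A}, {E, F}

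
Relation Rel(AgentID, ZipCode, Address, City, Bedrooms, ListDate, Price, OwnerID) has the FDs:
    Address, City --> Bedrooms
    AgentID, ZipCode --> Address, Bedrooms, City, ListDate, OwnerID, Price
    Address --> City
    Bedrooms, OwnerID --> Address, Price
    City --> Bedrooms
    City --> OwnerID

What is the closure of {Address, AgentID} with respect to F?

{Address, AgentID, Bedrooms, City, OwnerID, Price}

Start with {Address, AgentID}.
Address --> City applies; add {City} → now {Address, AgentID, City}.
City --> Bedrooms applies; add {Bedrooms} → now {Address, AgentID, Bedrooms, City}.
City --> OwnerID applies; add {OwnerID} → now {Address, AgentID, Bedrooms, City, OwnerID}.
Bedrooms, OwnerID --> Address, Price applies; add {Price} → now {Address, AgentID, Bedrooms, City, OwnerID, Price}.
No further FD applies.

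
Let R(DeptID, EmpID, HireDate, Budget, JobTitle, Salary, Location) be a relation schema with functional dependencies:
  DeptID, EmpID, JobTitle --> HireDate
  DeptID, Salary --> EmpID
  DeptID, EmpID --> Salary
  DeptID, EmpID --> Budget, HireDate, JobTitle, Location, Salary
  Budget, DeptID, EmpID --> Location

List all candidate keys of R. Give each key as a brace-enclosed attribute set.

No FD produces {DeptID}, so it must be in every candidate key.
{DeptID, EmpID}⁺ = {Budget, DeptID, EmpID, HireDate, JobTitle, Location, Salary}, which is every attribute, so {DeptID, EmpID} is a candidate key.
{DeptID, Salary}⁺ = {Budget, DeptID, EmpID, HireDate, JobTitle, Location, Salary}, which is every attribute, so {DeptID, Salary} is a candidate key.
Any other superkey properly contains one of these, so there are no further candidate keys.

{DeptID, EmpID}, {DeptID, Salary}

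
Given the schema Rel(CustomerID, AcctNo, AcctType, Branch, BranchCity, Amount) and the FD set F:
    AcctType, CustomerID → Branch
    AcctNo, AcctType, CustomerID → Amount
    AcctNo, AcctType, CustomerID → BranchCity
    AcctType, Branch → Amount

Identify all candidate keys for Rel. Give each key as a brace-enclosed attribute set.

{AcctNo, AcctType, CustomerID} never appear on the right of any FD, so every key must include all of them.
Closure of {AcctNo, AcctType, CustomerID} is {AcctNo, AcctType, Amount, Branch, BranchCity, CustomerID}, the whole schema; {AcctNo, AcctType, CustomerID} is a candidate key.
No other minimal set has full closure, so this is the only candidate key.

{AcctNo, AcctType, CustomerID}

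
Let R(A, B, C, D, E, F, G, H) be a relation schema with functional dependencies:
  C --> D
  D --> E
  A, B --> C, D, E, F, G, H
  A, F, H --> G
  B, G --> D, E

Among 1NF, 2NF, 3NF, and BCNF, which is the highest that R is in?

2NF

Candidate key: {A, B}. Prime attributes: {A, B}.
For C --> D we have {C}⁺ = {C, D, E}; {C} is not a superkey, so BCNF fails.
C --> D determines the non-prime attribute {D} from a non-superkey — 3NF is violated.
Checking every proper subset of each key, none determines a non-prime attribute — 2NF is satisfied.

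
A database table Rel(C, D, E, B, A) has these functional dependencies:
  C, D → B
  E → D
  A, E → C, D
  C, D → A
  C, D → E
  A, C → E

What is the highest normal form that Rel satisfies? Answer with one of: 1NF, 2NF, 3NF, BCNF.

3NF

Candidate keys: {A, C}, {A, E}, {C, D}, {C, E}. Prime attributes: {A, C, D, E}.
E → D: {E}⁺ = {D, E}, which is not all of the attributes, so the left side is not a superkey — BCNF is violated.
But every attribute on its right side ({D}) is prime, and the same holds for every other non-superkey FD, so 3NF still holds.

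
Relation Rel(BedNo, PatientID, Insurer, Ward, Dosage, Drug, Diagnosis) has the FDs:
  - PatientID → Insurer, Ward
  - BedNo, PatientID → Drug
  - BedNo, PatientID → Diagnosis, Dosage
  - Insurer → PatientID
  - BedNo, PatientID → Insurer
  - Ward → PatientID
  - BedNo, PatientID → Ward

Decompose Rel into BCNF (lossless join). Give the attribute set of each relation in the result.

{BedNo, Diagnosis, Dosage, Drug, PatientID}; {Insurer, PatientID, Ward}

Candidate keys of the original relation: {BedNo, Insurer}, {BedNo, PatientID}, {BedNo, Ward}.
In {BedNo, Diagnosis, Dosage, Drug, Insurer, PatientID, Ward}, {PatientID} is not a superkey ({PatientID}⁺ restricted to this set is {Insurer, PatientID, Ward}), so split on PatientID → Insurer, Ward into {Insurer, PatientID, Ward} and {BedNo, Diagnosis, Dosage, Drug, PatientID}.
{Insurer, PatientID, Ward} is in BCNF.
{BedNo, Diagnosis, Dosage, Drug, PatientID} is in BCNF.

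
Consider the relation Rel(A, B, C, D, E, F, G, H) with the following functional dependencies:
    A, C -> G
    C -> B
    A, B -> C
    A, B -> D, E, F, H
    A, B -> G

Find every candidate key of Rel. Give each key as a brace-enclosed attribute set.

Attributes never on any right-hand side: {A} — every candidate key must contain it.
{A, B} is a candidate key since {A, B}⁺ = {A, B, C, D, E, F, G, H} covers every attribute.
{A, C} is a candidate key since {A, C}⁺ = {A, B, C, D, E, F, G, H} covers every attribute.
No proper subset of any of these is a key, and no other minimal superkey exists.

{A, B}, {A, C}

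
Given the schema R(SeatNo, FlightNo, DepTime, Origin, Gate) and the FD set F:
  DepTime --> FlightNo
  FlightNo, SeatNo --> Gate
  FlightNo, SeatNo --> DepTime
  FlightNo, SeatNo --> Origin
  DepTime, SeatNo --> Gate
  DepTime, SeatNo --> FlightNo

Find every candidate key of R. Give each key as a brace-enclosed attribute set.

{SeatNo} never appears on the right of any FD, so every key must include it.
{DepTime, SeatNo}⁺ = {DepTime, FlightNo, Gate, Origin, SeatNo} — all of the relation — so {DepTime, SeatNo} is a candidate key.
{FlightNo, SeatNo}⁺ = {DepTime, FlightNo, Gate, Origin, SeatNo} — all of the relation — so {FlightNo, SeatNo} is a candidate key.
No proper subset of any of these is a key, and no other minimal superkey exists.

{DepTime, SeatNo}, {FlightNo, SeatNo}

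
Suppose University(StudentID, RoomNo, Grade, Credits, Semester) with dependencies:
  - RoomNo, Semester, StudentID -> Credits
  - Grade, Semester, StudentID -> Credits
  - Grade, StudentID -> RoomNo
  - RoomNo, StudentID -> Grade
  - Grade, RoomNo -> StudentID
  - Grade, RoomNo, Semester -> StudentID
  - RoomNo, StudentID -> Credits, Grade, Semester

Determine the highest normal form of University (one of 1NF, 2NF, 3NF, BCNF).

Candidate keys: {Grade, RoomNo}, {Grade, StudentID}, {RoomNo, StudentID}. Prime attributes: {Grade, RoomNo, StudentID}.
Each dependency's left side is a superkey — BCNF holds.

BCNF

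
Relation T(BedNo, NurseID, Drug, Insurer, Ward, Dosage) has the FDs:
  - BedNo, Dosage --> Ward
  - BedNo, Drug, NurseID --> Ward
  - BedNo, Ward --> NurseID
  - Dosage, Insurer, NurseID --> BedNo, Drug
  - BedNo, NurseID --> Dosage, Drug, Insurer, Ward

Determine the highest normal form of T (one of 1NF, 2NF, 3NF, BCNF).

BCNF

Candidate keys: {BedNo, Dosage}, {BedNo, NurseID}, {BedNo, Ward}, {Dosage, Insurer, NurseID}. Prime attributes: {BedNo, Dosage, Insurer, NurseID, Ward}.
Each dependency's left side is a superkey — BCNF holds.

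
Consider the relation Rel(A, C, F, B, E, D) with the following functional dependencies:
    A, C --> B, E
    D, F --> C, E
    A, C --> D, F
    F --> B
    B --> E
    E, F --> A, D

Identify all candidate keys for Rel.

{F} is a candidate key since {F}⁺ = {A, B, C, D, E, F} covers every attribute.
{A, C} is a candidate key since {A, C}⁺ = {A, B, C, D, E, F} covers every attribute.
No proper subset of any of these is a key, and no other minimal superkey exists.

{A, C}, {F}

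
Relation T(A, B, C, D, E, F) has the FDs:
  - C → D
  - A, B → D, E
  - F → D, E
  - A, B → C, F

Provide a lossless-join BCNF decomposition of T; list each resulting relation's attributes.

Candidate key of the original relation: {A, B}.
Within {A, B, C, D, E, F}: {C}⁺ ∩ {A, B, C, D, E, F} = {C, D}, not the whole set, so C → D violates BCNF; decompose into {C, D} and {A, B, C, E, F}.
{C, D} has no BCNF violation.
Within {A, B, C, E, F}: {F}⁺ ∩ {A, B, C, E, F} = {E, F}, not the whole set, so F → E violates BCNF; decompose into {E, F} and {A, B, C, F}.
{E, F} has no BCNF violation.
{A, B, C, F} has no BCNF violation.

{A, B, C, F}; {C, D}; {E, F}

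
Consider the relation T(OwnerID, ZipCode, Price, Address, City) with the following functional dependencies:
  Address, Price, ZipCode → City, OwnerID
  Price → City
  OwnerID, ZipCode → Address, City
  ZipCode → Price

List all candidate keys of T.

{Address, ZipCode}, {OwnerID, ZipCode}

{ZipCode} never appears on the right of any FD, so every key must include it.
{Address, ZipCode}⁺ = {Address, City, OwnerID, Price, ZipCode}, which is every attribute, so {Address, ZipCode} is a candidate key.
{OwnerID, ZipCode}⁺ = {Address, City, OwnerID, Price, ZipCode}, which is every attribute, so {OwnerID, ZipCode} is a candidate key.
These are minimal and exhaustive — every other superkey contains one of them.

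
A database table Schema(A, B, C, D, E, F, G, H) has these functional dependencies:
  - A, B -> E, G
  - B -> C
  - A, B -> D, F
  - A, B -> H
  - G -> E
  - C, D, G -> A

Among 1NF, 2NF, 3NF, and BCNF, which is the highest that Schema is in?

Candidate keys: {A, B}, {B, D, G}. Prime attributes: {A, B, D, G}.
For B -> C we have {B}⁺ = {B, C}; {B} is not a superkey, so BCNF fails.
Because {C} is non-prime and the left side of B -> C is not a superkey, the relation is not in 3NF.
The proper key subset {B} of {A, B} determines non-prime {C}, so the relation is not even in 2NF.

1NF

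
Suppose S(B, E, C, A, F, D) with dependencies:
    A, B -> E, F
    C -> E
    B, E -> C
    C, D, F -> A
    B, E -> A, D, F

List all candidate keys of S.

{A, B}, {B, C}, {B, E}

{B} never appears on the right of any FD, so every key must include it.
{A, B}⁺ = {A, B, C, D, E, F} — all of the relation — so {A, B} is a candidate key.
{B, C}⁺ = {A, B, C, D, E, F} — all of the relation — so {B, C} is a candidate key.
{B, E}⁺ = {A, B, C, D, E, F} — all of the relation — so {B, E} is a candidate key.
These are minimal and exhaustive — every other superkey contains one of them.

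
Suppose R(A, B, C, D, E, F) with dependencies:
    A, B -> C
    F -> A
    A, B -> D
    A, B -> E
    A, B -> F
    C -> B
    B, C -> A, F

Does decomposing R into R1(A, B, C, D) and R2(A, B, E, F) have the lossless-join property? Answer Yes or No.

Yes

Common attributes: {A, B}; their closure is {A, B, C, D, E, F}.
This includes all of R1, so the common attributes are a superkey of R1 — the join is lossless.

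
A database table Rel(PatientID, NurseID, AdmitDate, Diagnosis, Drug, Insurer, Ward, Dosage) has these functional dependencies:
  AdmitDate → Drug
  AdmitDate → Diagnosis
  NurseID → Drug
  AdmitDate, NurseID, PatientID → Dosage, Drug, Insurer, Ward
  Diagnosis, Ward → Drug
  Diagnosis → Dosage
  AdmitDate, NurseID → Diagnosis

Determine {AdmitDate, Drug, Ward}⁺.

{AdmitDate, Diagnosis, Dosage, Drug, Ward}

Start with {AdmitDate, Drug, Ward}.
AdmitDate → Diagnosis applies; add {Diagnosis} → now {AdmitDate, Diagnosis, Drug, Ward}.
Diagnosis → Dosage applies; add {Dosage} → now {AdmitDate, Diagnosis, Dosage, Drug, Ward}.
No further FD applies.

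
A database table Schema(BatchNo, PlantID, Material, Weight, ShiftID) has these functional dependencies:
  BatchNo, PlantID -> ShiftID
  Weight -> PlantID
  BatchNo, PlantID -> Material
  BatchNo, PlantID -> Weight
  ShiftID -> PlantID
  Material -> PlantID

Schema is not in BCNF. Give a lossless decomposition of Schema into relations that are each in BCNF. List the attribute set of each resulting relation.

Candidate keys of the original relation: {BatchNo, Material}, {BatchNo, PlantID}, {BatchNo, ShiftID}, {BatchNo, Weight}.
{BatchNo, Material, PlantID, ShiftID, Weight}: {Weight} determines {PlantID, Weight} here but is not a superkey — split on Weight -> PlantID, giving {PlantID, Weight} and {BatchNo, Material, ShiftID, Weight}.
{PlantID, Weight} has no BCNF violation.
{BatchNo, Material, ShiftID, Weight} has no BCNF violation.

{BatchNo, Material, ShiftID, Weight}; {PlantID, Weight}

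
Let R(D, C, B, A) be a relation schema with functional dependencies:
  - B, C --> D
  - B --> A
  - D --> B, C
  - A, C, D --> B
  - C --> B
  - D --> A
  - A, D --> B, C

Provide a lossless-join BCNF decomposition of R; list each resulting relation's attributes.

{A, B}; {B, C, D}

Candidate keys of the original relation: {C}, {D}.
Within {A, B, C, D}: {B}⁺ ∩ {A, B, C, D} = {A, B}, not the whole set, so B --> A violates BCNF; decompose into {A, B} and {B, C, D}.
{A, B} is in BCNF.
{B, C, D} is in BCNF.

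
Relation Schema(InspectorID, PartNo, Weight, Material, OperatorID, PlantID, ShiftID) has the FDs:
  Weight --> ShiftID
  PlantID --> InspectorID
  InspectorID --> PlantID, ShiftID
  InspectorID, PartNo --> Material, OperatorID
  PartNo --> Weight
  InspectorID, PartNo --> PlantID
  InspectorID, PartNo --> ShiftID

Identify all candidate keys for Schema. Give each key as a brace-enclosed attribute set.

Attributes never on any right-hand side: {PartNo} — every candidate key must contain it.
Closure of {InspectorID, PartNo} is {InspectorID, Material, OperatorID, PartNo, PlantID, ShiftID, Weight}, the whole schema; {InspectorID, PartNo} is a candidate key.
Closure of {PartNo, PlantID} is {InspectorID, Material, OperatorID, PartNo, PlantID, ShiftID, Weight}, the whole schema; {PartNo, PlantID} is a candidate key.
No proper subset of any of these is a key, and no other minimal superkey exists.

{InspectorID, PartNo}, {PartNo, PlantID}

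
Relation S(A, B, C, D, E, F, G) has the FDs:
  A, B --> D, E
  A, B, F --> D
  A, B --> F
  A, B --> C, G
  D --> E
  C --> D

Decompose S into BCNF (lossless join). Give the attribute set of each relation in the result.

Candidate key of the original relation: {A, B}.
Within {A, B, C, D, E, F, G}: {D}⁺ ∩ {A, B, C, D, E, F, G} = {D, E}, not the whole set, so D --> E violates BCNF; decompose into {D, E} and {A, B, C, D, F, G}.
{D, E} has no BCNF violation.
Within {A, B, C, D, F, G}: {C}⁺ ∩ {A, B, C, D, F, G} = {C, D}, not the whole set, so C --> D violates BCNF; decompose into {C, D} and {A, B, C, F, G}.
{C, D} has no BCNF violation.
{A, B, C, F, G} has no BCNF violation.

{A, B, C, F, G}; {C, D}; {D, E}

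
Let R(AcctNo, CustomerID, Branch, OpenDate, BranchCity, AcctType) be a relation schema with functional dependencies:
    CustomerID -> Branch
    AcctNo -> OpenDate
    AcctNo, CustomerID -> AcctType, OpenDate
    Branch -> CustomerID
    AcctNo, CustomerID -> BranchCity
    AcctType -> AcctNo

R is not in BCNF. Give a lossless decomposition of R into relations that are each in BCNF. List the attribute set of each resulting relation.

{AcctNo, AcctType}; {AcctNo, OpenDate}; {AcctType, BranchCity, CustomerID}; {Branch, CustomerID}

Candidate keys of the original relation: {AcctNo, Branch}, {AcctNo, CustomerID}, {AcctType, Branch}, {AcctType, CustomerID}.
{AcctNo, AcctType, Branch, BranchCity, CustomerID, OpenDate}: {CustomerID} determines {Branch, CustomerID} here but is not a superkey — split on CustomerID -> Branch, giving {Branch, CustomerID} and {AcctNo, AcctType, BranchCity, CustomerID, OpenDate}.
{Branch, CustomerID} is in BCNF.
{AcctNo, AcctType, BranchCity, CustomerID, OpenDate}: {AcctNo} determines {AcctNo, OpenDate} here but is not a superkey — split on AcctNo -> OpenDate, giving {AcctNo, OpenDate} and {AcctNo, AcctType, BranchCity, CustomerID}.
{AcctNo, OpenDate} is in BCNF.
{AcctNo, AcctType, BranchCity, CustomerID}: {AcctType} determines {AcctNo, AcctType} here but is not a superkey — split on AcctType -> AcctNo, giving {AcctNo, AcctType} and {AcctType, BranchCity, CustomerID}.
{AcctNo, AcctType} is in BCNF.
{AcctType, BranchCity, CustomerID} is in BCNF.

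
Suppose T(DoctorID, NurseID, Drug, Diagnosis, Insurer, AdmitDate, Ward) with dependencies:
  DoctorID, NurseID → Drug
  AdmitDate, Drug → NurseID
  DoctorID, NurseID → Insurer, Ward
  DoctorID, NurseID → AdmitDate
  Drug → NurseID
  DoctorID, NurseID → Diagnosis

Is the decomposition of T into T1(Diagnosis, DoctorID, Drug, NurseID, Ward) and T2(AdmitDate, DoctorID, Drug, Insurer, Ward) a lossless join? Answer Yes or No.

The shared attributes are {DoctorID, Drug, Ward} and {DoctorID, Drug, Ward}⁺ = {AdmitDate, Diagnosis, DoctorID, Drug, Insurer, NurseID, Ward}.
This includes all of T1, so the common attributes are a superkey of T1 — the join is lossless.

Yes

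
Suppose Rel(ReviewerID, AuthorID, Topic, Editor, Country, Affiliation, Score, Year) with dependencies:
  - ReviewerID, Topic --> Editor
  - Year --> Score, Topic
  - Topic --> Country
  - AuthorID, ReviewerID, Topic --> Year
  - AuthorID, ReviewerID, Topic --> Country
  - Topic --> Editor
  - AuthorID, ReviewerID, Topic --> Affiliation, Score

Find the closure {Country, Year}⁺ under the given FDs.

Start with {Country, Year}.
Year --> Score, Topic applies; add {Score, Topic} → now {Country, Score, Topic, Year}.
Topic --> Editor applies; add {Editor} → now {Country, Editor, Score, Topic, Year}.
No further FD applies.

{Country, Editor, Score, Topic, Year}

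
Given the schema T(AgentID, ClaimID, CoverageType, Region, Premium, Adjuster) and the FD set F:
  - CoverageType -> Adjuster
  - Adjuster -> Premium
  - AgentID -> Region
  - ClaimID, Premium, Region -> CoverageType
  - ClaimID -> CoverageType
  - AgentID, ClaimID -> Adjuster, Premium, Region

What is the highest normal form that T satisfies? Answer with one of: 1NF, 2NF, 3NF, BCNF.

1NF

Candidate key: {AgentID, ClaimID}. Prime attributes: {AgentID, ClaimID}.
For CoverageType -> Adjuster we have {CoverageType}⁺ = {Adjuster, CoverageType, Premium}; {CoverageType} is not a superkey, so BCNF fails.
CoverageType -> Adjuster determines the non-prime attribute {Adjuster} from a non-superkey — 3NF is violated.
Since {AgentID} ⊂ {AgentID, ClaimID} and {AgentID}⁺ ⊇ {Region} with {Region} non-prime, there is a partial dependency; 2NF fails.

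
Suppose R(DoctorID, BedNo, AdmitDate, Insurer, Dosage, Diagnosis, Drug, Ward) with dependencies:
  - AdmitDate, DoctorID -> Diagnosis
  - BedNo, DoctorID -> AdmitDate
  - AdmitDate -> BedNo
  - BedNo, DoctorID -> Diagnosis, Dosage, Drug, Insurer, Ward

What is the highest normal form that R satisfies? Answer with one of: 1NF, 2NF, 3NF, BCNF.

3NF

Candidate keys: {AdmitDate, DoctorID}, {BedNo, DoctorID}. Prime attributes: {AdmitDate, BedNo, DoctorID}.
AdmitDate -> BedNo: {AdmitDate}⁺ = {AdmitDate, BedNo}, which is not all of the attributes, so the left side is not a superkey — BCNF is violated.
Since {BedNo} ⊆ prime attributes and every other non-superkey FD also has a prime right side, the schema is in 3NF.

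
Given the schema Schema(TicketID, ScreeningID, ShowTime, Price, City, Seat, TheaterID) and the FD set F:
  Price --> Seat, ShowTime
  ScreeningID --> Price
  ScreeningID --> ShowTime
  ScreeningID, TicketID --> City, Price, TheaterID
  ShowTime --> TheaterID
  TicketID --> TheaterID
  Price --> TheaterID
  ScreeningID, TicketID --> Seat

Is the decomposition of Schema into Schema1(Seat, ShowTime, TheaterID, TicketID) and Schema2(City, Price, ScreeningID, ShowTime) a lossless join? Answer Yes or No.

Common attributes: {ShowTime}; their closure is {ShowTime, TheaterID}.
Schema1 ⊄ {ShowTime, TheaterID} and Schema2 ⊄ {ShowTime, TheaterID}, so the split is lossy.

No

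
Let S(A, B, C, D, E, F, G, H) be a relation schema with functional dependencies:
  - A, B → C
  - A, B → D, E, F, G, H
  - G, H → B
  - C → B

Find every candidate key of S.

{A, B}, {A, C}, {A, G, H}

{A} never appears on the right of any FD, so every key must include it.
{A, B} is a candidate key since {A, B}⁺ = {A, B, C, D, E, F, G, H} covers every attribute.
{A, C} is a candidate key since {A, C}⁺ = {A, B, C, D, E, F, G, H} covers every attribute.
{A, G, H} is a candidate key since {A, G, H}⁺ = {A, B, C, D, E, F, G, H} covers every attribute.
No proper subset of any of these is a key, and no other minimal superkey exists.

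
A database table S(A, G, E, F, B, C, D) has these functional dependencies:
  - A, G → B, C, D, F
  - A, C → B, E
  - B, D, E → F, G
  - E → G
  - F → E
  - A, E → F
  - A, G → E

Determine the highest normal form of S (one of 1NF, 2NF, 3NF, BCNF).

Candidate keys: {A, C}, {A, E}, {A, F}, {A, G}. Prime attributes: {A, C, E, F, G}.
B, D, E → F, G breaks BCNF: {B, D, E}⁺ = {B, D, E, F, G}, so {B, D, E} is not a superkey.
Its right-hand attributes {F, G} are all prime, as are those of every other non-superkey FD — the relation is in 3NF.

3NF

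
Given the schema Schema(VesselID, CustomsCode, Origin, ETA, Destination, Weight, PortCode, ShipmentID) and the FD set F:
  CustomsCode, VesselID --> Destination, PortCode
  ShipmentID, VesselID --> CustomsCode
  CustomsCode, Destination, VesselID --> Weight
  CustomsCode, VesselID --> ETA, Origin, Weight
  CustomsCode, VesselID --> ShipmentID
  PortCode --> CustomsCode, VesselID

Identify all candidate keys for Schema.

{CustomsCode, VesselID}, {PortCode}, {ShipmentID, VesselID}

Closure of {PortCode} is {CustomsCode, Destination, ETA, Origin, PortCode, ShipmentID, VesselID, Weight}, the whole schema; {PortCode} is a candidate key.
Closure of {CustomsCode, VesselID} is {CustomsCode, Destination, ETA, Origin, PortCode, ShipmentID, VesselID, Weight}, the whole schema; {CustomsCode, VesselID} is a candidate key.
Closure of {ShipmentID, VesselID} is {CustomsCode, Destination, ETA, Origin, PortCode, ShipmentID, VesselID, Weight}, the whole schema; {ShipmentID, VesselID} is a candidate key.
These are minimal and exhaustive — every other superkey contains one of them.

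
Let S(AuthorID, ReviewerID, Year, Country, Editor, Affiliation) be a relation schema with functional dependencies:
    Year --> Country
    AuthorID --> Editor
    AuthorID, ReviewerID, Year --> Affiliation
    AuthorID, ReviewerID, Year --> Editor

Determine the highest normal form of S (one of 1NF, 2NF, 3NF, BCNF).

1NF

Candidate key: {AuthorID, ReviewerID, Year}. Prime attributes: {AuthorID, ReviewerID, Year}.
For Year --> Country we have {Year}⁺ = {Country, Year}; {Year} is not a superkey, so BCNF fails.
Year --> Country has non-prime {Country} on the right and a non-superkey on the left, so 3NF fails.
The proper key subset {AuthorID} of {AuthorID, ReviewerID, Year} determines non-prime {Editor}, so the relation is not even in 2NF.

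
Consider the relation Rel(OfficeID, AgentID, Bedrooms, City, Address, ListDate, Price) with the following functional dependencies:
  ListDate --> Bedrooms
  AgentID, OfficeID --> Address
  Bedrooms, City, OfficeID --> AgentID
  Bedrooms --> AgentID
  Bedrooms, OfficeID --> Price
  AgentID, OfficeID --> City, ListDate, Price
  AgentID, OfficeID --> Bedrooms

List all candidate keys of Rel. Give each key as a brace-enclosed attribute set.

{AgentID, OfficeID}, {Bedrooms, OfficeID}, {ListDate, OfficeID}

{OfficeID} never appears on the right of any FD, so every key must include it.
{AgentID, OfficeID}⁺ = {Address, AgentID, Bedrooms, City, ListDate, OfficeID, Price} — all of the relation — so {AgentID, OfficeID} is a candidate key.
{Bedrooms, OfficeID}⁺ = {Address, AgentID, Bedrooms, City, ListDate, OfficeID, Price} — all of the relation — so {Bedrooms, OfficeID} is a candidate key.
{ListDate, OfficeID}⁺ = {Address, AgentID, Bedrooms, City, ListDate, OfficeID, Price} — all of the relation — so {ListDate, OfficeID} is a candidate key.
These are minimal and exhaustive — every other superkey contains one of them.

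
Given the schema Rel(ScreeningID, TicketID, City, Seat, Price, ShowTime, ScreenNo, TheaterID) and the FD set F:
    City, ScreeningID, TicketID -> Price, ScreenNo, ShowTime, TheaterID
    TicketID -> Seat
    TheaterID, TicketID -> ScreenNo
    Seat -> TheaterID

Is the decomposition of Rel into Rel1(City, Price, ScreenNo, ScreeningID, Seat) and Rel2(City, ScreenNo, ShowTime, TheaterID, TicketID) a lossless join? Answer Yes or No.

No

Rel1 ∩ Rel2 = {City, ScreenNo}; its closure under F is {City, ScreenNo}.
Rel1 ⊄ {City, ScreenNo} and Rel2 ⊄ {City, ScreenNo}, so the split is lossy.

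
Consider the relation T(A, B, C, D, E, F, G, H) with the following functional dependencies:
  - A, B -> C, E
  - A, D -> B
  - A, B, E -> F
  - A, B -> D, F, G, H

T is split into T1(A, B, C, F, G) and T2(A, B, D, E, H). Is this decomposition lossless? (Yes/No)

T1 ∩ T2 = {A, B}; its closure under F is {A, B, C, D, E, F, G, H}.
This includes all of T1, so the common attributes are a superkey of T1 — the join is lossless.

Yes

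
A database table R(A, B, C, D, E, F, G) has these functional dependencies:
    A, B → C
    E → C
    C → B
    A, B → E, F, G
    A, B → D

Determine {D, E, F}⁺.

Start with {D, E, F}.
E → C applies; add {C} → now {C, D, E, F}.
C → B applies; add {B} → now {B, C, D, E, F}.
No further FD applies.

{B, C, D, E, F}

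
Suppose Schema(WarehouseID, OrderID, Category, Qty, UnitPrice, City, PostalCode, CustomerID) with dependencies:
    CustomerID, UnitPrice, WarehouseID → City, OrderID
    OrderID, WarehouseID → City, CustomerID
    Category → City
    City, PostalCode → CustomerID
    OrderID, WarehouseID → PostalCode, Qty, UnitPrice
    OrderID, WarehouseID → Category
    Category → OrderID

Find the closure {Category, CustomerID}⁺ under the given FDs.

{Category, City, CustomerID, OrderID}

Start with {Category, CustomerID}.
Category → City applies; add {City} → now {Category, City, CustomerID}.
Category → OrderID applies; add {OrderID} → now {Category, City, CustomerID, OrderID}.
No further FD applies.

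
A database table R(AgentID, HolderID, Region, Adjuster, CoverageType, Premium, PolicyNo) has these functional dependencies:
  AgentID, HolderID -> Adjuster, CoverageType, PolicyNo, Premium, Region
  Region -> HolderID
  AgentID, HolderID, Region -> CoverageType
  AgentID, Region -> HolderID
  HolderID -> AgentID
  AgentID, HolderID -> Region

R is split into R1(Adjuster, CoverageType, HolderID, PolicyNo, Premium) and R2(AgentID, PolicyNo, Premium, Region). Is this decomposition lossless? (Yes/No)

The shared attributes are {PolicyNo, Premium} and {PolicyNo, Premium}⁺ = {PolicyNo, Premium}.
Neither R1 nor R2 is contained in that closure, so the decomposition is lossy.

No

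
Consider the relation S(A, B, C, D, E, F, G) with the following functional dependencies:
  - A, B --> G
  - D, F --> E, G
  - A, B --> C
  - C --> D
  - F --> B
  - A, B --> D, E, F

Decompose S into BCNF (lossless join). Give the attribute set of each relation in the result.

Candidate keys of the original relation: {A, B}, {A, F}.
{A, B, C, D, E, F, G}: {D, F} determines {B, D, E, F, G} here but is not a superkey — split on D, F --> B, E, G, giving {B, D, E, F, G} and {A, C, D, F}.
{B, D, E, F, G}: {F} determines {B, F} here but is not a superkey — split on F --> B, giving {B, F} and {D, E, F, G}.
{B, F} is in BCNF.
{D, E, F, G} is in BCNF.
{A, C, D, F}: {C} determines {C, D} here but is not a superkey — split on C --> D, giving {C, D} and {A, C, F}.
{C, D} is in BCNF.
{A, C, F} is in BCNF.

{A, C, F}; {B, F}; {C, D}; {D, E, F, G}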